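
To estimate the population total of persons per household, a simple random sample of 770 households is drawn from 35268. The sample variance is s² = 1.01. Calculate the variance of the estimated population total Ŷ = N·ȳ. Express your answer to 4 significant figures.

1.596 × 10^6

Var(Ŷ) = N²·Var(ȳ) = N²·(1 − n/N)·s²/n.
f = 770/35268 = 0.02183282; Var(ȳ) = 0.97816718·1.01/770 = 0.0012830505.
Var(Ŷ) = 35268² · 0.0012830505 = 1.595899 × 10^6.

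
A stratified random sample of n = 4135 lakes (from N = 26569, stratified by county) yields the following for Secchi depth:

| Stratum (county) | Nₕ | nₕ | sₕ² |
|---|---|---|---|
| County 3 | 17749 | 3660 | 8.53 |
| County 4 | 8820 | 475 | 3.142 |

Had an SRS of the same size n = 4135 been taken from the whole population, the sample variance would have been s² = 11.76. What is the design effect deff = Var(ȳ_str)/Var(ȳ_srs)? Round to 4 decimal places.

0.6310

Var(ȳ_str) = Σ Wₕ²(1−fₕ)sₕ²/nₕ with Wₕ = Nₕ/26569:
  County 3: (17749/26569)²·(1−3660/17749)·8.53/3660 = 8.2560362 × 10^-4
  County 4: (8820/26569)²·(1−475/8820)·3.142/475 = 6.89695 × 10^-4
  → Var(ȳ_str) = 0.0015152986.
Var(ȳ_srs) = (1 − 4135/26569)·11.76/4135 = 0.0024013934.
deff = 0.0015152986 / 0.0024013934 = 0.6310.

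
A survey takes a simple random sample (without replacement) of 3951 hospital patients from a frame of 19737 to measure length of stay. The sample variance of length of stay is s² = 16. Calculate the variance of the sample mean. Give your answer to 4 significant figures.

Under SRS without replacement, Var(ȳ) = (1 − f)·s²/n with f = n/N = 3951/19737 = 0.20018240.
Var(ȳ) = (1 − 0.20018240)·16/3951 = 0.79981760·0.0040496077 = 0.0032389475.

0.003239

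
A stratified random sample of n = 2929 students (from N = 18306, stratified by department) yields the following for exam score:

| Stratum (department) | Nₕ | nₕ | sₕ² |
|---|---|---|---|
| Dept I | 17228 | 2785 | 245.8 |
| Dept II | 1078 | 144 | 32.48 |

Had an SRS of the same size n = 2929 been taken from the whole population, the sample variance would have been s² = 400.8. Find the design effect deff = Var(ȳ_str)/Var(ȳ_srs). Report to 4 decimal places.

Var(ȳ_str) = Σ Wₕ²(1−fₕ)sₕ²/nₕ with Wₕ = Nₕ/18306:
  Dept I: (17228/18306)²·(1−2785/17228)·245.8/2785 = 0.0655333
  Dept II: (1078/18306)²·(1−144/1078)·32.48/144 = 6.7769183 × 10^-4
  → Var(ȳ_str) = 0.066210992.
Var(ȳ_srs) = (1 − 2929/18306)·400.8/2929 = 0.11494405.
deff = 0.066210992 / 0.11494405 = 0.5760.

0.5760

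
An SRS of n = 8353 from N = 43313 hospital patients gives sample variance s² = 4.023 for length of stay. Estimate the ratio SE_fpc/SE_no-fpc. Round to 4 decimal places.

f = n/N = 8353/43313 = 0.19285203.
SE_no-fpc = √(s²/n) = 0.021945919; SE_fpc = √((1−f)s²/n) = 0.019716524.
Ratio = √(1−f) = 0.89841414.

0.8984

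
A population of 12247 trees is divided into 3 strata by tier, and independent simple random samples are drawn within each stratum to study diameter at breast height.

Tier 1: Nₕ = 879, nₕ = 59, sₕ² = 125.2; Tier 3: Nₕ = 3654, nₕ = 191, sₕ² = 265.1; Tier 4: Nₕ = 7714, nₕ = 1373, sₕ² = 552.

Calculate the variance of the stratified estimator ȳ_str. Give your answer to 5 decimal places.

0.25841

Var(ȳ_str) = Σₕ Wₕ²(1 − fₕ)sₕ²/nₕ with Wₕ = Nₕ/N, N = 12247.
Tier 1: Wₕ = 0.07177268; term = 0.07177268²·(1 − 0.06712173)·125.2/59 = 0.010197544.
Tier 3: Wₕ = 0.29835878; term = 0.29835878²·(1 − 0.05227148)·265.1/191 = 0.11709489.
Tier 4: Wₕ = 0.62986854; term = 0.62986854²·(1 − 0.17798807)·552/1373 = 0.13111322.
Sum = 0.25840565.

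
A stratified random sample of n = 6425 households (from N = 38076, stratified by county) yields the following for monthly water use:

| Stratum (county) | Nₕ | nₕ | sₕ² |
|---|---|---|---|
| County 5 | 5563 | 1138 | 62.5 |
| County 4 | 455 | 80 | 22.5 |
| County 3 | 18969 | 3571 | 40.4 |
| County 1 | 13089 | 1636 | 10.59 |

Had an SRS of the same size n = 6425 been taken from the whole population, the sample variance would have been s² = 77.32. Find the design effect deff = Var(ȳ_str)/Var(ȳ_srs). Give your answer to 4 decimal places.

0.3913

Var(ȳ_str) = Σ Wₕ²(1−fₕ)sₕ²/nₕ with Wₕ = Nₕ/38076:
  County 5: (5563/38076)²·(1−1138/5563)·62.5/1138 = 9.3251849 × 10^-4
  County 4: (455/38076)²·(1−80/455)·22.5/80 = 3.3100348 × 10^-5
  County 3: (18969/38076)²·(1−3571/18969)·40.4/3571 = 0.0022792797
  County 1: (13089/38076)²·(1−1636/13089)·10.59/1636 = 6.6932301 × 10^-4
  → Var(ȳ_str) = 0.0039142215.
Var(ȳ_srs) = (1 − 6425/38076)·77.32/6425 = 0.010003566.
deff = 0.0039142215 / 0.010003566 = 0.3913.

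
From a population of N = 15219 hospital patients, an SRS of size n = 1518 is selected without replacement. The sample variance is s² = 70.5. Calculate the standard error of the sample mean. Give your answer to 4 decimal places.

0.2045

Under SRS without replacement, Var(ȳ) = (1 − f)·s²/n with f = n/N = 1518/15219 = 0.09974374.
Var(ȳ) = (1 − 0.09974374)·70.5/1518 = 0.90025626·0.046442688 = 0.04181032.
SE(ȳ) = √(0.04181032) = 0.2045.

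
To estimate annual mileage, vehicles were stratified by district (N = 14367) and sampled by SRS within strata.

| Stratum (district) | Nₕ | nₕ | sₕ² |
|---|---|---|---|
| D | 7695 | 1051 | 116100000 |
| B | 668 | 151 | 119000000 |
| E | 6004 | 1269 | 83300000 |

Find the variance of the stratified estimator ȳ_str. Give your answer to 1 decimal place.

Var(ȳ_str) = Σₕ Wₕ²(1 − fₕ)sₕ²/nₕ with Wₕ = Nₕ/N, N = 14367.
D: Wₕ = 0.53560242; term = 0.53560242²·(1 − 0.13658220)·116100000/1051 = 27361.227.
B: Wₕ = 0.04649544; term = 0.04649544²·(1 − 0.22604790)·119000000/151 = 1318.575.
E: Wₕ = 0.41790214; term = 0.41790214²·(1 − 0.21135909)·83300000/1269 = 9040.9041.
Sum = 37720.706.

37720.7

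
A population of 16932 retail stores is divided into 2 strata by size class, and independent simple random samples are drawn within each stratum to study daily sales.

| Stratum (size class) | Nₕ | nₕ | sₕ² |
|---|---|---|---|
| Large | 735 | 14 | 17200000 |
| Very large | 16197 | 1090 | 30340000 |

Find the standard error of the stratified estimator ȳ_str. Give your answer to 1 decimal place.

161.3

Var(ȳ_str) = Σₕ Wₕ²(1 − fₕ)sₕ²/nₕ with Wₕ = Nₕ/N, N = 16932.
Large: Wₕ = 0.04340893; term = 0.04340893²·(1 − 0.01904762)·17200000/14 = 2270.9444.
Very large: Wₕ = 0.95659107; term = 0.95659107²·(1 − 0.06729641)·30340000/1090 = 23756.659.
Sum = 26027.603.
SE = √(26027.603) = 161.3.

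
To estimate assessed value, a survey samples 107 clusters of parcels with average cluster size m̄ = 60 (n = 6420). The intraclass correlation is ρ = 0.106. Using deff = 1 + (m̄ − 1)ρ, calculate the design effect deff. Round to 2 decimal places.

7.25

deff = 1 + (60 − 1)·0.106 = 1 + 6.254 = 7.254.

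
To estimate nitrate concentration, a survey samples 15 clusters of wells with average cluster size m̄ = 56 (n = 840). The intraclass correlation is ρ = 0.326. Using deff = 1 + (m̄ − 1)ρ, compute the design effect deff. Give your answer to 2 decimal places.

deff = 1 + (56 − 1)·0.326 = 1 + 17.93 = 18.93.

18.93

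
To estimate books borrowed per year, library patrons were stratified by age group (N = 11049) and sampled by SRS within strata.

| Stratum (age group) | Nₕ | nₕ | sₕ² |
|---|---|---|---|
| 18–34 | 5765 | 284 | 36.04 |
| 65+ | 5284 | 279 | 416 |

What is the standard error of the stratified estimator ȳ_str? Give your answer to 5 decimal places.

0.59653

Var(ȳ_str) = Σₕ Wₕ²(1 − fₕ)sₕ²/nₕ with Wₕ = Nₕ/N, N = 11049.
18–34: Wₕ = 0.52176668; term = 0.52176668²·(1 − 0.04926279)·36.04/284 = 0.032845782.
65+: Wₕ = 0.47823332; term = 0.47823332²·(1 − 0.05280091)·416/279 = 0.32300561.
Sum = 0.35585139.
SE = √(0.35585139) = 0.59653.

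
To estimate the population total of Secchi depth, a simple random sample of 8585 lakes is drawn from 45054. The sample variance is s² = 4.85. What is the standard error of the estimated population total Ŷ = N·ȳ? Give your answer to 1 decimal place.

963.5

Var(Ŷ) = N²·Var(ȳ) = N²·(1 − n/N)·s²/n.
f = 8585/45054 = 0.19054912; Var(ȳ) = 0.80945088·4.85/8585 = 4.5729025 × 10^-4.
Var(Ŷ) = 45054² · (4.5729025 × 10^-4) = 928236.52.
SE(Ŷ) = √(928236.52) = 963.5.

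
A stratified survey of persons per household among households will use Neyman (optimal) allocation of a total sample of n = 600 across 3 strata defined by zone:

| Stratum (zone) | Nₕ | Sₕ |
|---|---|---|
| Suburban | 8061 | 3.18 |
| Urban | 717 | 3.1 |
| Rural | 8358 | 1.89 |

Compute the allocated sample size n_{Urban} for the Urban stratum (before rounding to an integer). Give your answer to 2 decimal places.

Neyman allocation: nₕ = n·NₕSₕ / Σⱼ NⱼSⱼ.
Σ NⱼSⱼ = 8061·3.18 + 717·3.1 + 8358·1.89 = 43653.3.
n_{Urban} = 600·717·3.1 / 43653.3 = 30.55.

30.55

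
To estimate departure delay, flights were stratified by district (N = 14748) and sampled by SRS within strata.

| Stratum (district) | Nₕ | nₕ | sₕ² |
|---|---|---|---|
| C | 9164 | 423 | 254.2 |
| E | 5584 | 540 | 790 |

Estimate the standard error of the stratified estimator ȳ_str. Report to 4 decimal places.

Var(ȳ_str) = Σₕ Wₕ²(1 − fₕ)sₕ²/nₕ with Wₕ = Nₕ/N, N = 14748.
C: Wₕ = 0.62137239; term = 0.62137239²·(1 − 0.04615888)·254.2/423 = 0.22131718.
E: Wₕ = 0.37862761; term = 0.37862761²·(1 − 0.09670487)·790/540 = 0.18944693.
Sum = 0.41076411.
SE = √(0.41076411) = 0.6409.

0.6409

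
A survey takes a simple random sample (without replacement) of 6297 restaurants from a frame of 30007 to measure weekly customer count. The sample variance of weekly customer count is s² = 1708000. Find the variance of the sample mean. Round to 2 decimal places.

214.32

Under SRS without replacement, Var(ȳ) = (1 − f)·s²/n with f = n/N = 6297/30007 = 0.20985103.
Var(ȳ) = (1 − 0.20985103)·1708000/6297 = 0.79014897·271.24027 = 214.32022.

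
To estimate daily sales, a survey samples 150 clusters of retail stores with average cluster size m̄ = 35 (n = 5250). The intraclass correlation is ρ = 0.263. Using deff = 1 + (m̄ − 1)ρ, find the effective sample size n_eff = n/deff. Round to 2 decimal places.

528.06

deff = 1 + (35 − 1)·0.263 = 1 + 8.942 = 9.942.
n_eff = 5250 / 9.942 = 528.06.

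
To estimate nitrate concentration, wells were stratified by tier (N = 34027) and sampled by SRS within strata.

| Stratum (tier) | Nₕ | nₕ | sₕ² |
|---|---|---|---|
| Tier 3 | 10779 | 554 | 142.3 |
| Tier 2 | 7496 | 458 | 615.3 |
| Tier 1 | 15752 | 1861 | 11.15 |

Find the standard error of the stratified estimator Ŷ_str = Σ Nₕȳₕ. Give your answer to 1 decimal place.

10024.8

Var(Ŷ_str) = Σₕ Nₕ²(1 − fₕ)sₕ²/nₕ.
Tier 3: 10779²·(1 − 554/10779)·142.3/554 = 2.8309808 × 10^7.
Tier 2: 7496²·(1 − 458/7496)·615.3/458 = 7.0876176 × 10^7.
Tier 1: 15752²·(1 − 1861/15752)·11.15/1861 = 1.310985 × 10^6.
Sum = 1.0049697 × 10^8.
SE = √(1.0049697 × 10^8) = 10024.8.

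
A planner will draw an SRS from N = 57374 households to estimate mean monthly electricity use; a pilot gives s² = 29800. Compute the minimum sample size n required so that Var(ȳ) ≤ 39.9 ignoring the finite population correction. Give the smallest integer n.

Without fpc, n₀ = s²/D = 29800/39.9 = 746.8672.
Rounding up, n = 747.

747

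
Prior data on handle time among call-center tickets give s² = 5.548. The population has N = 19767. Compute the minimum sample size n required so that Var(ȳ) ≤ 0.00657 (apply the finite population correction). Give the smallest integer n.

810

Without fpc, n₀ = s²/D = 5.548/0.00657 = 844.4444.
With fpc, (1 − n/N)·s²/n ≤ D requires n ≥ n₀/(1 + n₀/N) = 844.4444/(1 + 844.4444/19767) = 809.8478.
Rounding up, n = 810.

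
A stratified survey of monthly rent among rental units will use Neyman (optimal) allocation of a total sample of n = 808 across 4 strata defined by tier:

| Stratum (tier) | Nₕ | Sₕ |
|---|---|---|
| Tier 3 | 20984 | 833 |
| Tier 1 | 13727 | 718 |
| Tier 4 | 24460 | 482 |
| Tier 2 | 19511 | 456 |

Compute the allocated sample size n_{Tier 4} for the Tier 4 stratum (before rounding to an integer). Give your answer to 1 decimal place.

Neyman allocation: nₕ = n·NₕSₕ / Σⱼ NⱼSⱼ.
Σ NⱼSⱼ = 20984·833 + 13727·718 + 24460·482 + 19511·456 = 4.8022394 × 10^7.
n_{Tier 4} = 808·24460·482 / (4.8022394 × 10^7) = 198.4.

198.4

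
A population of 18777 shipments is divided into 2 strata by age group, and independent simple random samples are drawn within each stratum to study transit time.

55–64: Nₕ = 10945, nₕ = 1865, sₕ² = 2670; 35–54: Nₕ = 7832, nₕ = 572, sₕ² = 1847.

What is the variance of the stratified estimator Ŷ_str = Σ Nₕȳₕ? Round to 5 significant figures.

3.2588 × 10^8

Var(Ŷ_str) = Σₕ Nₕ²(1 − fₕ)sₕ²/nₕ.
55–64: 10945²·(1 − 1865/10945)·2670/1865 = 1.4227678 × 10^8.
35–54: 7832²·(1 − 572/7832)·1847/572 = 1.8360317 × 10^8.
Sum = 3.2587995 × 10^8.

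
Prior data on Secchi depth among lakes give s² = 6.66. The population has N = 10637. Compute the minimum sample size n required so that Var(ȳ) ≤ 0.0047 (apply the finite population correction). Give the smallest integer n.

1251

Without fpc, n₀ = s²/D = 6.66/0.0047 = 1417.0213.
With fpc, (1 − n/N)·s²/n ≤ D requires n ≥ n₀/(1 + n₀/N) = 1417.0213/(1 + 1417.0213/10637) = 1250.4421.
Rounding up, n = 1251.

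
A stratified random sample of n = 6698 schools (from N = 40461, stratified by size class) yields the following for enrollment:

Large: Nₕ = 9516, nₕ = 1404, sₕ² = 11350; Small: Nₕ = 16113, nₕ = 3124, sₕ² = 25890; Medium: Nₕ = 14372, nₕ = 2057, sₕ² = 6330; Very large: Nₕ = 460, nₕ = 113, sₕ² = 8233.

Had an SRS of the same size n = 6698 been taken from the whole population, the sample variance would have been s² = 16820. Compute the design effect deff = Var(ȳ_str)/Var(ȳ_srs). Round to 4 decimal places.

Var(ȳ_str) = Σ Wₕ²(1−fₕ)sₕ²/nₕ with Wₕ = Nₕ/40461:
  Large: (9516/40461)²·(1−1404/9516)·11350/1404 = 0.38118685
  Small: (16113/40461)²·(1−3124/16113)·25890/3124 = 1.0594975
  Medium: (14372/40461)²·(1−2057/14372)·6330/2057 = 0.33269618
  Very large: (460/40461)²·(1−113/460)·8233/113 = 0.0071038495
  → Var(ȳ_str) = 1.7804844.
Var(ȳ_srs) = (1 − 6698/40461)·16820/6698 = 2.0954884.
deff = 1.7804844 / 2.0954884 = 0.8497.

0.8497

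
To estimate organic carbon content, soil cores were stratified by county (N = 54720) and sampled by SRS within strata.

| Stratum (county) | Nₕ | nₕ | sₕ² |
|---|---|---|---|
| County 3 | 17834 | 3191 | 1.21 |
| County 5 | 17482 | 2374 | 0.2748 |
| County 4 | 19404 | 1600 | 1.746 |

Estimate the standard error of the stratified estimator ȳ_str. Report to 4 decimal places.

Var(ȳ_str) = Σₕ Wₕ²(1 − fₕ)sₕ²/nₕ with Wₕ = Nₕ/N, N = 54720.
County 3: Wₕ = 0.32591374; term = 0.32591374²·(1 − 0.17892789)·1.21/3191 = 3.3070839 × 10^-5.
County 5: Wₕ = 0.31948099; term = 0.31948099²·(1 − 0.13579682)·0.2748/2374 = 1.0210381 × 10^-5.
County 4: Wₕ = 0.35460526; term = 0.35460526²·(1 − 0.08245723)·1.746/1600 = 1.2590441 × 10^-4.
Sum = 1.6918563 × 10^-4.
SE = √(1.6918563 × 10^-4) = 0.0130.

0.0130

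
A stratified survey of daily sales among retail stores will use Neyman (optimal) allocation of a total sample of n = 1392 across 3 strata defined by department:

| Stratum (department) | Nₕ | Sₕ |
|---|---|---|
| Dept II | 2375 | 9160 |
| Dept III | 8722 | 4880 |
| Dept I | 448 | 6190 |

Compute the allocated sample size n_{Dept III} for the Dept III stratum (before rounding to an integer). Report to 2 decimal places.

Neyman allocation: nₕ = n·NₕSₕ / Σⱼ NⱼSⱼ.
Σ NⱼSⱼ = 2375·9160 + 8722·4880 + 448·6190 = 6.709148 × 10^7.
n_{Dept III} = 1392·8722·4880 / (6.709148 × 10^7) = 883.10.

883.10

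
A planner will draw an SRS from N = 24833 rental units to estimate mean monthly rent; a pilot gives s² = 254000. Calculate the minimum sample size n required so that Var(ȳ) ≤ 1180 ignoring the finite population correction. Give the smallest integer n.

216

Without fpc, n₀ = s²/D = 254000/1180 = 215.2542.
Rounding up, n = 216.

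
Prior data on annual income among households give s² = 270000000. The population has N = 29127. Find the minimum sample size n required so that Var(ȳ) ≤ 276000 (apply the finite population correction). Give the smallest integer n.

947

Without fpc, n₀ = s²/D = 270000000/276000 = 978.2609.
With fpc, (1 − n/N)·s²/n ≤ D requires n ≥ n₀/(1 + n₀/N) = 978.2609/(1 + 978.2609/29127) = 946.4726.
Rounding up, n = 947.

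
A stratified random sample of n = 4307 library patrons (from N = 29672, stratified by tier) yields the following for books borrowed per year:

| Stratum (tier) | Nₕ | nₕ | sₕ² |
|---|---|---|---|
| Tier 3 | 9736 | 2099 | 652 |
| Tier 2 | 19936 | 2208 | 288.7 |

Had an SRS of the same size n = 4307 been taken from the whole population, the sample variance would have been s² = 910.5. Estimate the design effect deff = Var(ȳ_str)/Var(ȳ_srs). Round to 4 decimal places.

Var(ȳ_str) = Σ Wₕ²(1−fₕ)sₕ²/nₕ with Wₕ = Nₕ/29672:
  Tier 3: (9736/29672)²·(1−2099/9736)·652/2099 = 0.026232814
  Tier 2: (19936/29672)²·(1−2208/19936)·288.7/2208 = 0.052487011
  → Var(ȳ_str) = 0.078719825.
Var(ȳ_srs) = (1 − 4307/29672)·910.5/4307 = 0.18071455.
deff = 0.078719825 / 0.18071455 = 0.4356.

0.4356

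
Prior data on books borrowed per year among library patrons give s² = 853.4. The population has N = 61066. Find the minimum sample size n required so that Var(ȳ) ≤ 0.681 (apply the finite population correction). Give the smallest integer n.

1228

Without fpc, n₀ = s²/D = 853.4/0.681 = 1253.1571.
With fpc, (1 − n/N)·s²/n ≤ D requires n ≥ n₀/(1 + n₀/N) = 1253.1571/(1 + 1253.1571/61066) = 1227.9577.
Rounding up, n = 1228.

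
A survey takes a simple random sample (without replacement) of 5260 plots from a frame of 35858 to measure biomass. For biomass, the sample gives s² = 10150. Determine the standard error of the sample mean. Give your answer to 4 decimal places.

1.2832

Under SRS without replacement, Var(ȳ) = (1 − f)·s²/n with f = n/N = 5260/35858 = 0.14668972.
Var(ȳ) = (1 − 0.14668972)·10150/5260 = 0.85331028·1.9296578 = 1.6465968.
SE(ȳ) = √(1.6465968) = 1.2832.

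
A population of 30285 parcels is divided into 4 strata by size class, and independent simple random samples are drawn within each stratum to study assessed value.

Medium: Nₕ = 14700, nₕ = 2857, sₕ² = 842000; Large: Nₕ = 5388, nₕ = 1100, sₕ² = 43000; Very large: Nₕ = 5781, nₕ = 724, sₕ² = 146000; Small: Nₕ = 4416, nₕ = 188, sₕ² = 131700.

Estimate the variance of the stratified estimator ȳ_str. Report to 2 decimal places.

77.61

Var(ȳ_str) = Σₕ Wₕ²(1 − fₕ)sₕ²/nₕ with Wₕ = Nₕ/N, N = 30285.
Medium: Wₕ = 0.48538881; term = 0.48538881²·(1 − 0.19435374)·842000/2857 = 55.940425.
Large: Wₕ = 0.17790986; term = 0.17790986²·(1 − 0.20415739)·43000/1100 = 0.98469782.
Very large: Wₕ = 0.19088658; term = 0.19088658²·(1 − 0.12523785)·146000/724 = 6.427692.
Small: Wₕ = 0.14581476; term = 0.14581476²·(1 − 0.04257246)·131700/188 = 14.260568.
Sum = 77.613383.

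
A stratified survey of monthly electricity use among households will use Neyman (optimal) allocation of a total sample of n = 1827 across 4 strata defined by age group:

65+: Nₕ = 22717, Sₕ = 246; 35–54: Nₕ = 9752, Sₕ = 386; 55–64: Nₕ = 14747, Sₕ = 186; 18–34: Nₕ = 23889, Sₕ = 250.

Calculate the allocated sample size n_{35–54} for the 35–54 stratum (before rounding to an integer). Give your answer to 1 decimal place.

380.6

Neyman allocation: nₕ = n·NₕSₕ / Σⱼ NⱼSⱼ.
Σ NⱼSⱼ = 22717·246 + 9752·386 + 14747·186 + 23889·250 = 1.8067846 × 10^7.
n_{35–54} = 1827·9752·386 / (1.8067846 × 10^7) = 380.6.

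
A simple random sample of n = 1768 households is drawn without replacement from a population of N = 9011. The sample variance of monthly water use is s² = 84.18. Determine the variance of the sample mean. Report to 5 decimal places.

Under SRS without replacement, Var(ȳ) = (1 − f)·s²/n with f = n/N = 1768/9011 = 0.19620464.
Var(ȳ) = (1 − 0.19620464)·84.18/1768 = 0.80379536·0.047613122 = 0.038271207.

0.03827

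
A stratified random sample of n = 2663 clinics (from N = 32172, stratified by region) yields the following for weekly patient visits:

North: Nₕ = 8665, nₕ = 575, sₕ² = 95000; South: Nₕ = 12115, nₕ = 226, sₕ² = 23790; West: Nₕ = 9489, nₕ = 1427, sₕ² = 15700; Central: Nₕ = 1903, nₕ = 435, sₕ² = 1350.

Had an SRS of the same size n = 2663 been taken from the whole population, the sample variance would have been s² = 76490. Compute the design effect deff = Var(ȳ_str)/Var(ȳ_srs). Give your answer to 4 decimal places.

Var(ȳ_str) = Σ Wₕ²(1−fₕ)sₕ²/nₕ with Wₕ = Nₕ/32172:
  North: (8665/32172)²·(1−575/8665)·95000/575 = 11.189656
  South: (12115/32172)²·(1−226/12115)·23790/226 = 14.648685
  West: (9489/32172)²·(1−1427/9489)·15700/1427 = 0.81317272
  Central: (1903/32172)²·(1−435/1903)·1350/435 = 0.0083763195
  → Var(ȳ_str) = 26.65989.
Var(ȳ_srs) = (1 − 2663/32172)·76490/2663 = 26.345711.
deff = 26.65989 / 26.345711 = 1.0119.

1.0119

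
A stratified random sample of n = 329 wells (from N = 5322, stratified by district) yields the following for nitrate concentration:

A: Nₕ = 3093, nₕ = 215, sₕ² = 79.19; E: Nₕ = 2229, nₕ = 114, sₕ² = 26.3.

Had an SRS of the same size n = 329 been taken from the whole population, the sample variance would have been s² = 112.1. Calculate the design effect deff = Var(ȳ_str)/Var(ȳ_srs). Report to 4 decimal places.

0.4822

Var(ȳ_str) = Σ Wₕ²(1−fₕ)sₕ²/nₕ with Wₕ = Nₕ/5322:
  A: (3093/5322)²·(1−215/3093)·79.19/215 = 0.11575849
  E: (2229/5322)²·(1−114/2229)·26.3/114 = 0.038399149
  → Var(ȳ_str) = 0.15415764.
Var(ȳ_srs) = (1 − 329/5322)·112.1/329 = 0.31966597.
deff = 0.15415764 / 0.31966597 = 0.4822.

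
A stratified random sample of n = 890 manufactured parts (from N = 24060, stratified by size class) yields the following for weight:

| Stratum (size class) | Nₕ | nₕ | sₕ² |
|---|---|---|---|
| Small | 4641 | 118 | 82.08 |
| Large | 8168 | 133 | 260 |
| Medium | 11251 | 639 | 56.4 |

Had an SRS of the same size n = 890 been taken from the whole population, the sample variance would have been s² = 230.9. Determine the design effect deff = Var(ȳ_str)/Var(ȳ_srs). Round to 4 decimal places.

Var(ȳ_str) = Σ Wₕ²(1−fₕ)sₕ²/nₕ with Wₕ = Nₕ/24060:
  Small: (4641/24060)²·(1−118/4641)·82.08/118 = 0.02522332
  Large: (8168/24060)²·(1−133/8168)·260/133 = 0.2216318
  Medium: (11251/24060)²·(1−639/11251)·56.4/639 = 0.018204358
  → Var(ȳ_str) = 0.26505948.
Var(ȳ_srs) = (1 − 890/24060)·230.9/890 = 0.24984136.
deff = 0.26505948 / 0.24984136 = 1.0609.

1.0609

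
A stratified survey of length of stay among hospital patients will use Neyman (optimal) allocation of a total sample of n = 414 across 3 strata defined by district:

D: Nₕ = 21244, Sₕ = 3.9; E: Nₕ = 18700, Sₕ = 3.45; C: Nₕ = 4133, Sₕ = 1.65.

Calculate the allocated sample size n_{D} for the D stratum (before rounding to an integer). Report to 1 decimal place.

222.5

Neyman allocation: nₕ = n·NₕSₕ / Σⱼ NⱼSⱼ.
Σ NⱼSⱼ = 21244·3.9 + 18700·3.45 + 4133·1.65 = 154186.05.
n_{D} = 414·21244·3.9 / 154186.05 = 222.5.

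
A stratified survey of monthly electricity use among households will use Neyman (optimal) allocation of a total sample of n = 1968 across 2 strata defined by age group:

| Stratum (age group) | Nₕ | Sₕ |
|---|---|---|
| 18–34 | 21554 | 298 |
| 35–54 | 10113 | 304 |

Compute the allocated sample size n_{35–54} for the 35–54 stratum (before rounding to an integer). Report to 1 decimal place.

Neyman allocation: nₕ = n·NₕSₕ / Σⱼ NⱼSⱼ.
Σ NⱼSⱼ = 21554·298 + 10113·304 = 9.497444 × 10^6.
n_{35–54} = 1968·10113·304 / (9.497444 × 10^6) = 637.0.

637.0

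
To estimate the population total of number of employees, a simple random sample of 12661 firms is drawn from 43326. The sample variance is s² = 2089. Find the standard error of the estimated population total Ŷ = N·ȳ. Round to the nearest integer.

14806

Var(Ŷ) = N²·Var(ȳ) = N²·(1 − n/N)·s²/n.
f = 12661/43326 = 0.29222638; Var(ȳ) = 0.70777362·2089/12661 = 0.11677901.
Var(Ŷ) = 43326² · 0.11677901 = 2.1921082 × 10^8.
SE(Ŷ) = √(2.1921082 × 10^8) = 14806.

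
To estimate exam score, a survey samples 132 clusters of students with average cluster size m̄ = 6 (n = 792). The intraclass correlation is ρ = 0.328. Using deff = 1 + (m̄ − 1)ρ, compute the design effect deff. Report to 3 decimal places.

2.640

deff = 1 + (6 − 1)·0.328 = 1 + 1.64 = 2.64.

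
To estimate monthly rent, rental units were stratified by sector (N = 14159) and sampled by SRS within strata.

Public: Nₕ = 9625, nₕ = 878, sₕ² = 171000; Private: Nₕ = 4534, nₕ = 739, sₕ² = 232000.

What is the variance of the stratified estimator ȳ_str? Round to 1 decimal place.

108.7

Var(ȳ_str) = Σₕ Wₕ²(1 − fₕ)sₕ²/nₕ with Wₕ = Nₕ/N, N = 14159.
Public: Wₕ = 0.67977965; term = 0.67977965²·(1 − 0.09122078)·171000/878 = 81.789263.
Private: Wₕ = 0.32022035; term = 0.32022035²·(1 − 0.16299074)·232000/739 = 26.944596.
Sum = 108.73386.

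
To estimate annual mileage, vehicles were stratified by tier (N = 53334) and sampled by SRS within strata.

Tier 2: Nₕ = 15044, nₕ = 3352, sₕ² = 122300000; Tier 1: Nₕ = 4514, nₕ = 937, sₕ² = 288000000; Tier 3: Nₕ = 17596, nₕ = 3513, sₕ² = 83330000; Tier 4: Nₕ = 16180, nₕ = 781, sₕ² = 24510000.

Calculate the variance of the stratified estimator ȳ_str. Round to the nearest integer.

Var(ȳ_str) = Σₕ Wₕ²(1 − fₕ)sₕ²/nₕ with Wₕ = Nₕ/N, N = 53334.
Tier 2: Wₕ = 0.28207147; term = 0.28207147²·(1 − 0.22281308)·122300000/3352 = 2256.1411.
Tier 1: Wₕ = 0.08463644; term = 0.08463644²·(1 − 0.20757643)·288000000/937 = 1744.7173.
Tier 3: Wₕ = 0.32992088; term = 0.32992088²·(1 − 0.19964765)·83330000/3513 = 2066.446.
Tier 4: Wₕ = 0.30337121; term = 0.30337121²·(1 − 0.04826947)·24510000/781 = 2748.8751.
Sum = 8816.1795.

8816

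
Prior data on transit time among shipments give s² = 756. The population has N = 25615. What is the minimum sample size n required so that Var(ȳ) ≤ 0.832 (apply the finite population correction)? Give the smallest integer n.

Without fpc, n₀ = s²/D = 756/0.832 = 908.6538.
With fpc, (1 − n/N)·s²/n ≤ D requires n ≥ n₀/(1 + n₀/N) = 908.6538/(1 + 908.6538/25615) = 877.5249.
Rounding up, n = 878.

878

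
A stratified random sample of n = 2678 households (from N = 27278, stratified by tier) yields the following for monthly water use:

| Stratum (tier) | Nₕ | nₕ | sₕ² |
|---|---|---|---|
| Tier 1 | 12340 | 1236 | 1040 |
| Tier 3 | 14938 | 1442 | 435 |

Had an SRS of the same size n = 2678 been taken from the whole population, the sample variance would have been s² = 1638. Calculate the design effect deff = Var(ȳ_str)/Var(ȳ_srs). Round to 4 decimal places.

Var(ȳ_str) = Σ Wₕ²(1−fₕ)sₕ²/nₕ with Wₕ = Nₕ/27278:
  Tier 1: (12340/27278)²·(1−1236/12340)·1040/1236 = 0.15494745
  Tier 3: (14938/27278)²·(1−1442/14938)·435/1442 = 0.081732818
  → Var(ȳ_str) = 0.23668027.
Var(ȳ_srs) = (1 − 2678/27278)·1638/2678 = 0.55160209.
deff = 0.23668027 / 0.55160209 = 0.4291.

0.4291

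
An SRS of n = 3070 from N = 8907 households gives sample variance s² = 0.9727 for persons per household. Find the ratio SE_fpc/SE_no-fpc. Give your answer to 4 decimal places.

0.8095

f = n/N = 3070/8907 = 0.34467273.
SE_no-fpc = √(s²/n) = 0.017800011; SE_fpc = √((1−f)s²/n) = 0.014409516.
Ratio = √(1−f) = 0.80952287.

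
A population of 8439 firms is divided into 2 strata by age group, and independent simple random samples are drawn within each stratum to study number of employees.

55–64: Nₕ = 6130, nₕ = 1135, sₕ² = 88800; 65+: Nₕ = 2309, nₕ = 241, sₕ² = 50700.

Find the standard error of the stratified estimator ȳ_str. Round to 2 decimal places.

6.91

Var(ȳ_str) = Σₕ Wₕ²(1 − fₕ)sₕ²/nₕ with Wₕ = Nₕ/N, N = 8439.
55–64: Wₕ = 0.72638938; term = 0.72638938²·(1 − 0.18515498)·88800/1135 = 33.638072.
65+: Wₕ = 0.27361062; term = 0.27361062²·(1 − 0.10437419)·50700/241 = 14.105335.
Sum = 47.743407.
SE = √(47.743407) = 6.91.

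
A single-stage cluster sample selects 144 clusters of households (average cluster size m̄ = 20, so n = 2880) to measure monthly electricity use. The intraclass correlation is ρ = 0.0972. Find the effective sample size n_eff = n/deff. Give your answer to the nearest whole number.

deff = 1 + (20 − 1)·0.0972 = 1 + 1.8468 = 2.8468.
n_eff = 2880 / 2.8468 = 1012.

1012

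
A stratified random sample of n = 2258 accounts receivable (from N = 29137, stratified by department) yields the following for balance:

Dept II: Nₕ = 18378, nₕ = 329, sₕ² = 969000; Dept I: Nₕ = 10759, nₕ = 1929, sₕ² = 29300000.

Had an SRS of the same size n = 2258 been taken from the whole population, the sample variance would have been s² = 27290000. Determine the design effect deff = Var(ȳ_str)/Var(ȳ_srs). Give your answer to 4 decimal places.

Var(ȳ_str) = Σ Wₕ²(1−fₕ)sₕ²/nₕ with Wₕ = Nₕ/29137:
  Dept II: (18378/29137)²·(1−329/18378)·969000/329 = 1150.7728
  Dept I: (10759/29137)²·(1−1929/10759)·29300000/1929 = 1699.7237
  → Var(ȳ_str) = 2850.4965.
Var(ȳ_srs) = (1 − 2258/29137)·27290000/2258 = 11149.307.
deff = 2850.4965 / 11149.307 = 0.2557.

0.2557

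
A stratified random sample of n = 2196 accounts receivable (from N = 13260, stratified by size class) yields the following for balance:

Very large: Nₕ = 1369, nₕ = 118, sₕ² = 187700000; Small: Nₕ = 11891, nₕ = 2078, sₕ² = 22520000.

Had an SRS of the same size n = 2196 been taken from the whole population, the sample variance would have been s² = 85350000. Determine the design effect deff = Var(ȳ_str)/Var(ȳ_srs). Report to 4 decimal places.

Var(ȳ_str) = Σ Wₕ²(1−fₕ)sₕ²/nₕ with Wₕ = Nₕ/13260:
  Very large: (1369/13260)²·(1−118/1369)·187700000/118 = 15493.73
  Small: (11891/13260)²·(1−2078/11891)·22520000/2078 = 7192.1042
  → Var(ȳ_str) = 22685.834.
Var(ȳ_srs) = (1 − 2196/13260)·85350000/2196 = 32429.469.
deff = 22685.834 / 32429.469 = 0.6995.

0.6995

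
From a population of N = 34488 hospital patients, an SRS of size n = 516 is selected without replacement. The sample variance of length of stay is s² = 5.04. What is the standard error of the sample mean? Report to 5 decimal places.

0.09809

Under SRS without replacement, Var(ȳ) = (1 − f)·s²/n with f = n/N = 516/34488 = 0.01496173.
Var(ȳ) = (1 − 0.01496173)·5.04/516 = 0.98503827·0.0097674419 = 0.0096213041.
SE(ȳ) = √(0.0096213041) = 0.09809.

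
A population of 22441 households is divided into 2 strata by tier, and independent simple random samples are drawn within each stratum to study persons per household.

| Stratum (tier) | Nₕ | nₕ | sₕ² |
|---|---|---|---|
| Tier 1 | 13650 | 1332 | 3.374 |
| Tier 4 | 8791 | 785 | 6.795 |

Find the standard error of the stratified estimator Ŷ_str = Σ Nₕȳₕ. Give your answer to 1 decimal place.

1017.4

Var(Ŷ_str) = Σₕ Nₕ²(1 − fₕ)sₕ²/nₕ.
Tier 1: 13650²·(1 − 1332/13650)·3.374/1332 = 425905.95.
Tier 4: 8791²·(1 − 785/8791)·6.795/785 = 609219.32.
Sum = 1.0351253 × 10^6.
SE = √(1.0351253 × 10^6) = 1017.4.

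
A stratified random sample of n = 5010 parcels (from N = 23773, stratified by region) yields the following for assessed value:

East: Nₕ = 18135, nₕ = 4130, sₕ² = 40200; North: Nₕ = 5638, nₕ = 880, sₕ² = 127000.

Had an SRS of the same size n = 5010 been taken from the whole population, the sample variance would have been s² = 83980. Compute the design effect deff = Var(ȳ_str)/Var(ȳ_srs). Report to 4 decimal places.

0.8484

Var(ȳ_str) = Σ Wₕ²(1−fₕ)sₕ²/nₕ with Wₕ = Nₕ/23773:
  East: (18135/23773)²·(1−4130/18135)·40200/4130 = 4.3743013
  North: (5638/23773)²·(1−880/5638)·127000/880 = 6.8501894
  → Var(ȳ_str) = 11.224491.
Var(ȳ_srs) = (1 − 5010/23773)·83980/5010 = 13.229896.
deff = 11.224491 / 13.229896 = 0.8484.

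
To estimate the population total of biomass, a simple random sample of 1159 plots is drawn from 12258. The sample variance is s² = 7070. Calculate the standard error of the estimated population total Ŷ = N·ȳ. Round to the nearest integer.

28808

Var(Ŷ) = N²·Var(ȳ) = N²·(1 − n/N)·s²/n.
f = 1159/12258 = 0.09455050; Var(ȳ) = 0.90544950·7070/1159 = 5.5233201.
Var(Ŷ) = 12258² · 5.5233201 = 8.2992615 × 10^8.
SE(Ŷ) = √(8.2992615 × 10^8) = 28808.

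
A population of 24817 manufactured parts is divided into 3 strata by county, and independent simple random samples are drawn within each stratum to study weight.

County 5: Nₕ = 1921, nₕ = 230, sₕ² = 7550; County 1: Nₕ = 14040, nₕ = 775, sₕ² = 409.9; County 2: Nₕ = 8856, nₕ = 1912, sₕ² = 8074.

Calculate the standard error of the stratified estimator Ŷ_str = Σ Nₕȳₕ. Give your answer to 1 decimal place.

Var(Ŷ_str) = Σₕ Nₕ²(1 − fₕ)sₕ²/nₕ.
County 5: 1921²·(1 − 230/1921)·7550/230 = 1.0663262 × 10^8.
County 1: 14040²·(1 − 775/14040)·409.9/775 = 9.8503254 × 10^7.
County 2: 8856²·(1 − 1912/8856)·8074/1912 = 2.5968578 × 10^8.
Sum = 4.6482165 × 10^8.
SE = √(4.6482165 × 10^8) = 21559.7.

21559.7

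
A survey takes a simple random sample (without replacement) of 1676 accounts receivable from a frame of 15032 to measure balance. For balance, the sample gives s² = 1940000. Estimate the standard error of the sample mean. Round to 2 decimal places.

32.07

Under SRS without replacement, Var(ȳ) = (1 − f)·s²/n with f = n/N = 1676/15032 = 0.11149548.
Var(ȳ) = (1 − 0.11149548)·1940000/1676 = 0.88850452·1157.5179 = 1028.4599.
SE(ȳ) = √(1028.4599) = 32.07.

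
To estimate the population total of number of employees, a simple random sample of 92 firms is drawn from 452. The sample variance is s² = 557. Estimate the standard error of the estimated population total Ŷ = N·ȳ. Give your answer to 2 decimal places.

Var(Ŷ) = N²·Var(ȳ) = N²·(1 − n/N)·s²/n.
f = 92/452 = 0.20353982; Var(ȳ) = 0.79646018·557/92 = 4.8220469.
Var(Ŷ) = 452² · 4.8220469 = 985163.47.
SE(Ŷ) = √(985163.47) = 992.55.

992.55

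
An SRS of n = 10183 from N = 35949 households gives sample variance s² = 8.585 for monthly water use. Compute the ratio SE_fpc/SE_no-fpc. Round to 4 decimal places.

f = n/N = 10183/35949 = 0.28326240.
SE_no-fpc = √(s²/n) = 0.029035698; SE_fpc = √((1−f)s²/n) = 0.024581726.
Ratio = √(1−f) = 0.84660357.

0.8466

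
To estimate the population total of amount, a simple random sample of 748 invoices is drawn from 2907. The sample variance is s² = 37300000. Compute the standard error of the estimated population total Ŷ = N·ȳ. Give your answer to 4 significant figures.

559400

Var(Ŷ) = N²·Var(ȳ) = N²·(1 − n/N)·s²/n.
f = 748/2907 = 0.25730994; Var(ȳ) = 0.74269006·37300000/748 = 37035.213.
Var(Ŷ) = 2907² · 37035.213 = 3.1297159 × 10^11.
SE(Ŷ) = √(3.1297159 × 10^11) = 559400.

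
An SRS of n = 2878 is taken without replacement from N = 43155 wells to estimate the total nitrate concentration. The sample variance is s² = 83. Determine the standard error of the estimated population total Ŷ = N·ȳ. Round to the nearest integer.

7080

Var(Ŷ) = N²·Var(ȳ) = N²·(1 − n/N)·s²/n.
f = 2878/43155 = 0.06668984; Var(ȳ) = 0.93331016·83/2878 = 0.026916172.
Var(Ŷ) = 43155² · 0.026916172 = 5.0127441 × 10^7.
SE(Ŷ) = √(5.0127441 × 10^7) = 7080.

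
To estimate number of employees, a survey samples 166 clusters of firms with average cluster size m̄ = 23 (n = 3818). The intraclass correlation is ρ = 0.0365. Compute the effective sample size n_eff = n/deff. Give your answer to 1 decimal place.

deff = 1 + (23 − 1)·0.0365 = 1 + 0.803 = 1.803.
n_eff = 3818 / 1.803 = 2117.6.

2117.6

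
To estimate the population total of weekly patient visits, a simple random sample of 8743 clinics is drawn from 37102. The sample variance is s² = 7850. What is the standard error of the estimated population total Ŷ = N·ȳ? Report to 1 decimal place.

Var(Ŷ) = N²·Var(ȳ) = N²·(1 − n/N)·s²/n.
f = 8743/37102 = 0.23564767; Var(ȳ) = 0.76435233·7850/8743 = 0.68628226.
Var(Ŷ) = 37102² · 0.68628226 = 9.4470761 × 10^8.
SE(Ŷ) = √(9.4470761 × 10^8) = 30736.1.

30736.1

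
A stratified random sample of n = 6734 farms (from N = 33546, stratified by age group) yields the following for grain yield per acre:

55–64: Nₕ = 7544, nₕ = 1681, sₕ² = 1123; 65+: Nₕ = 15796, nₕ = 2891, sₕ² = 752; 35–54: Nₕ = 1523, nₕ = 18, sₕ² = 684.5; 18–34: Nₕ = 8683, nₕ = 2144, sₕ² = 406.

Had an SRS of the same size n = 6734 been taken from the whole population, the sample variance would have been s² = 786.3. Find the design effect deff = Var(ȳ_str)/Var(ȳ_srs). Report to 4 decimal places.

1.7186

Var(ȳ_str) = Σ Wₕ²(1−fₕ)sₕ²/nₕ with Wₕ = Nₕ/33546:
  55–64: (7544/33546)²·(1−1681/7544)·1123/1681 = 0.026257425
  65+: (15796/33546)²·(1−2891/15796)·752/2891 = 0.047118711
  35–54: (1523/33546)²·(1−18/1523)·684.5/18 = 0.077456143
  18–34: (8683/33546)²·(1−2144/8683)·406/2144 = 0.0095543447
  → Var(ȳ_str) = 0.16038662.
Var(ȳ_srs) = (1 − 6734/33546)·786.3/6734 = 0.09332621.
deff = 0.16038662 / 0.09332621 = 1.7186.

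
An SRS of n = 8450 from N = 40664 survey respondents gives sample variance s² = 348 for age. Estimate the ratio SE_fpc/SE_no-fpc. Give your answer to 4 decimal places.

f = n/N = 8450/40664 = 0.20780051.
SE_no-fpc = √(s²/n) = 0.20293701; SE_fpc = √((1−f)s²/n) = 0.18062529.
Ratio = √(1−f) = 0.89005589.

0.8901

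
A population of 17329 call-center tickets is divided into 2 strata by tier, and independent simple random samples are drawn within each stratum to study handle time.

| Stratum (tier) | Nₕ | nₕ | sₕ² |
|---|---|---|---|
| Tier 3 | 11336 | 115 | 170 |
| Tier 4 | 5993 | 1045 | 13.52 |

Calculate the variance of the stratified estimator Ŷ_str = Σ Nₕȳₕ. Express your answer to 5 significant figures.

1.8842 × 10^8

Var(Ŷ_str) = Σₕ Nₕ²(1 − fₕ)sₕ²/nₕ.
Tier 3: 11336²·(1 − 115/11336)·170/115 = 1.8803664 × 10^8.
Tier 4: 5993²·(1 − 1045/5993)·13.52/1045 = 383649.26.
Sum = 1.8842029 × 10^8.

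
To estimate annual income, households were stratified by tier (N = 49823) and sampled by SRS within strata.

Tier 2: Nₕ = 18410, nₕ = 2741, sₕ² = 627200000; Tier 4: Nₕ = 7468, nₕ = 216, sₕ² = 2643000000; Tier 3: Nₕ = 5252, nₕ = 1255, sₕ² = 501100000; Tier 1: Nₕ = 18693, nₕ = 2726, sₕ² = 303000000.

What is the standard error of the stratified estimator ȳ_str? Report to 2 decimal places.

557.04

Var(ȳ_str) = Σₕ Wₕ²(1 − fₕ)sₕ²/nₕ with Wₕ = Nₕ/N, N = 49823.
Tier 2: Wₕ = 0.36950806; term = 0.36950806²·(1 − 0.14888647)·627200000/2741 = 26590.857.
Tier 4: Wₕ = 0.14989061; term = 0.14989061²·(1 − 0.02892341)·2643000000/216 = 266959.74.
Tier 3: Wₕ = 0.10541316; term = 0.10541316²·(1 − 0.23895659)·501100000/1255 = 3376.6014.
Tier 1: Wₕ = 0.37518817; term = 0.37518817²·(1 − 0.14582999)·303000000/2726 = 13364.704.
Sum = 310291.9.
SE = √(310291.9) = 557.04.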